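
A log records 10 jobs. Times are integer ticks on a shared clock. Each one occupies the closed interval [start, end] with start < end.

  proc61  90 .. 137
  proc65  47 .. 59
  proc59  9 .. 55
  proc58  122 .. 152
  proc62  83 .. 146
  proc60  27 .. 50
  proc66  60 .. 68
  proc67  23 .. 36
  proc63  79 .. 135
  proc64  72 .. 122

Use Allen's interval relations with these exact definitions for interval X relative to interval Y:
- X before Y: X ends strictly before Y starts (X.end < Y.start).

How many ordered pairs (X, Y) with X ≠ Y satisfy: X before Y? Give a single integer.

30

Checking all 90 ordered pairs for relation 'before'; matching pairs in alphabetical order:
(proc59, proc58): proc59 before proc58 ✓
(proc59, proc61): proc59 before proc61 ✓
(proc59, proc62): proc59 before proc62 ✓
(proc59, proc63): proc59 before proc63 ✓
(proc59, proc64): proc59 before proc64 ✓
(proc59, proc66): proc59 before proc66 ✓
(proc60, proc58): proc60 before proc58 ✓
(proc60, proc61): proc60 before proc61 ✓
(proc60, proc62): proc60 before proc62 ✓
(proc60, proc63): proc60 before proc63 ✓
(proc60, proc64): proc60 before proc64 ✓
(proc60, proc66): proc60 before proc66 ✓
(proc65, proc58): proc65 before proc58 ✓
(proc65, proc61): proc65 before proc61 ✓
(proc65, proc62): proc65 before proc62 ✓
(proc65, proc63): proc65 before proc63 ✓
(proc65, proc64): proc65 before proc64 ✓
(proc65, proc66): proc65 before proc66 ✓
(proc66, proc58): proc66 before proc58 ✓
(proc66, proc61): proc66 before proc61 ✓
(proc66, proc62): proc66 before proc62 ✓
(proc66, proc63): proc66 before proc63 ✓
(proc66, proc64): proc66 before proc64 ✓
(proc67, proc58): proc67 before proc58 ✓
... plus 6 further pairs not listed.
Count: 30.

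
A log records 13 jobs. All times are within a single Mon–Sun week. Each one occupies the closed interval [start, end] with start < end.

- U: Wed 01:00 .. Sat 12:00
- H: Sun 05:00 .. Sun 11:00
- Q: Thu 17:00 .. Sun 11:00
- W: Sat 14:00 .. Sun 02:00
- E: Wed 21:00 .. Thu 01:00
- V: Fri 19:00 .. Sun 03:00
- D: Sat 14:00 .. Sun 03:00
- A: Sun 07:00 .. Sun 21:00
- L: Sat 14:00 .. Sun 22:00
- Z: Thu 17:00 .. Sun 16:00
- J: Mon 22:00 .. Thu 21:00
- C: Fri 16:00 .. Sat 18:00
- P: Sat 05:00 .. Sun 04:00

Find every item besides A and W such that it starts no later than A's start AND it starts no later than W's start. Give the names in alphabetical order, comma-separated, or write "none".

Conditions: its start is no later than A's start (X.start <= Sun 07:00) AND its start is no later than W's start (X.start <= Sat 14:00).
C: start Fri 16:00 <= Sun 07:00? ✓; start Fri 16:00 <= Sat 14:00? ✓ → yes.
D: start Sat 14:00 <= Sun 07:00? ✓; start Sat 14:00 <= Sat 14:00? ✓ → yes.
E: start Wed 21:00 <= Sun 07:00? ✓; start Wed 21:00 <= Sat 14:00? ✓ → yes.
H: start Sun 05:00 <= Sun 07:00? ✓; start Sun 05:00 <= Sat 14:00? ✗ → no.
J: start Mon 22:00 <= Sun 07:00? ✓; start Mon 22:00 <= Sat 14:00? ✓ → yes.
L: start Sat 14:00 <= Sun 07:00? ✓; start Sat 14:00 <= Sat 14:00? ✓ → yes.
P: start Sat 05:00 <= Sun 07:00? ✓; start Sat 05:00 <= Sat 14:00? ✓ → yes.
Q: start Thu 17:00 <= Sun 07:00? ✓; start Thu 17:00 <= Sat 14:00? ✓ → yes.
U: start Wed 01:00 <= Sun 07:00? ✓; start Wed 01:00 <= Sat 14:00? ✓ → yes.
V: start Fri 19:00 <= Sun 07:00? ✓; start Fri 19:00 <= Sat 14:00? ✓ → yes.
Z: start Thu 17:00 <= Sun 07:00? ✓; start Thu 17:00 <= Sat 14:00? ✓ → yes.
Result: C, D, E, J, L, P, Q, U, V, Z.

C, D, E, J, L, P, Q, U, V, Z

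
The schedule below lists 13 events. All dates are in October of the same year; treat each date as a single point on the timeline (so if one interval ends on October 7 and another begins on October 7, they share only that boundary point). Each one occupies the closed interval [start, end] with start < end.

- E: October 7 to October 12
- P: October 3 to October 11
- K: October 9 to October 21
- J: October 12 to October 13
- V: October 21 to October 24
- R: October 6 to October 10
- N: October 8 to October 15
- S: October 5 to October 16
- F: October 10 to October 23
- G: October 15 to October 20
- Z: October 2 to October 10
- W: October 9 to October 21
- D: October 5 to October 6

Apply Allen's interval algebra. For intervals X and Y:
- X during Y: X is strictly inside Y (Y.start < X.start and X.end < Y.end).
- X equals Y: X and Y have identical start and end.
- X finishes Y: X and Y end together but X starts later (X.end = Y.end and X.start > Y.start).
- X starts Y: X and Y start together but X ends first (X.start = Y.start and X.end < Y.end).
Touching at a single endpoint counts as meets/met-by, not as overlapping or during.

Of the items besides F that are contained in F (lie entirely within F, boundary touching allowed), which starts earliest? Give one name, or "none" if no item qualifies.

Target F = [October 10, October 23].
D [October 5, October 6] → before → excluded.
E [October 7, October 12] → overlaps → excluded.
G [October 15, October 20] → during → candidate.
J [October 12, October 13] → during → candidate.
K [October 9, October 21] → overlaps → excluded.
N [October 8, October 15] → overlaps → excluded.
P [October 3, October 11] → overlaps → excluded.
R [October 6, October 10] → meets → excluded.
S [October 5, October 16] → overlaps → excluded.
V [October 21, October 24] → overlapped-by → excluded.
W [October 9, October 21] → overlaps → excluded.
Z [October 2, October 10] → meets → excluded.
Among candidates, earliest start is October 12 → J.

J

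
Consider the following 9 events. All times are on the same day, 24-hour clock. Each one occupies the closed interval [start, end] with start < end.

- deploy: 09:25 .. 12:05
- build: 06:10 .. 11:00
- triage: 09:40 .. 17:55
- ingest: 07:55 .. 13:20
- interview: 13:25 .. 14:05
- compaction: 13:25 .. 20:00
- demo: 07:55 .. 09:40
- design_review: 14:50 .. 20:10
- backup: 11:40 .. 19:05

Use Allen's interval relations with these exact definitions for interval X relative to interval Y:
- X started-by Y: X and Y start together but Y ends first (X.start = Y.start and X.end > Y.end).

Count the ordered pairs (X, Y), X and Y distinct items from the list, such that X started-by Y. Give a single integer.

Checking all 72 ordered pairs for relation 'started-by'; matching pairs in alphabetical order:
(compaction, interview): compaction started-by interview ✓
(ingest, demo): ingest started-by demo ✓
Count: 2.

2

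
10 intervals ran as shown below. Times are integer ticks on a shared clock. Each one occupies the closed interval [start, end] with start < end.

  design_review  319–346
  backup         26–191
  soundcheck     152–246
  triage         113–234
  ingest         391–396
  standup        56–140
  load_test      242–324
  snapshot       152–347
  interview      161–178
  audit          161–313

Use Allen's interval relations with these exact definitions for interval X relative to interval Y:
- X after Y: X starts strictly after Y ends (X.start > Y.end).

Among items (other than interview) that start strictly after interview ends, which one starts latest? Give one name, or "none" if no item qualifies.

Target interview = [161, 178].
audit [161, 313] → started-by → excluded.
backup [26, 191] → contains → excluded.
design_review [319, 346] → after → candidate.
ingest [391, 396] → after → candidate.
load_test [242, 324] → after → candidate.
snapshot [152, 347] → contains → excluded.
soundcheck [152, 246] → contains → excluded.
standup [56, 140] → before → excluded.
triage [113, 234] → contains → excluded.
Among candidates, latest start is 391 → ingest.

ingest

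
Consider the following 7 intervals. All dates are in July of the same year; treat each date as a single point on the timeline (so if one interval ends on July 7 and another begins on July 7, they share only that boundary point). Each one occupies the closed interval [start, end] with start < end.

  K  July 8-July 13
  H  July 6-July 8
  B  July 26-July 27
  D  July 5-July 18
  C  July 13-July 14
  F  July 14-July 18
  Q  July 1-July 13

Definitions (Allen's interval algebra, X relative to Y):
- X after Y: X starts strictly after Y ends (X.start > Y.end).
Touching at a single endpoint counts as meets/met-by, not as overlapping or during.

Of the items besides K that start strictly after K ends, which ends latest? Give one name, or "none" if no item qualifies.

B

Target K = [July 8, July 13].
B [July 26, July 27] → after → candidate.
C [July 13, July 14] → met-by → excluded.
D [July 5, July 18] → contains → excluded.
F [July 14, July 18] → after → candidate.
H [July 6, July 8] → meets → excluded.
Q [July 1, July 13] → finished-by → excluded.
Among candidates, latest end is July 27 → B.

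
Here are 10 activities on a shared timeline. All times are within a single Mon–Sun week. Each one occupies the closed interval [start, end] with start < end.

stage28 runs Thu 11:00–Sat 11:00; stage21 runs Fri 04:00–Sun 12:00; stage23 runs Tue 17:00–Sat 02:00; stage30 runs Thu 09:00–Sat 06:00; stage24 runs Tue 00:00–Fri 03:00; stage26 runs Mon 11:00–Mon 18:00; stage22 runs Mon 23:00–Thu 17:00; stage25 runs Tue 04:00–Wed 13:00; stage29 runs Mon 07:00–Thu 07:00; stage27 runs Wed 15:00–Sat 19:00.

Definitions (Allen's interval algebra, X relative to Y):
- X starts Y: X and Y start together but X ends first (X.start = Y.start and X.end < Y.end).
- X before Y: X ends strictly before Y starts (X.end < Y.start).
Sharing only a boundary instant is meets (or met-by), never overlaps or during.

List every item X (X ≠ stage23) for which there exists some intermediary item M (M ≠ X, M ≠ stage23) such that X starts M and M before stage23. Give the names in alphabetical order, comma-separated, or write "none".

none

Target stage23 = [Tue 17:00, Sat 02:00].
Intermediaries M with M before stage23: stage26.
Via stage26 — items with X starts stage26: none.
Union: none.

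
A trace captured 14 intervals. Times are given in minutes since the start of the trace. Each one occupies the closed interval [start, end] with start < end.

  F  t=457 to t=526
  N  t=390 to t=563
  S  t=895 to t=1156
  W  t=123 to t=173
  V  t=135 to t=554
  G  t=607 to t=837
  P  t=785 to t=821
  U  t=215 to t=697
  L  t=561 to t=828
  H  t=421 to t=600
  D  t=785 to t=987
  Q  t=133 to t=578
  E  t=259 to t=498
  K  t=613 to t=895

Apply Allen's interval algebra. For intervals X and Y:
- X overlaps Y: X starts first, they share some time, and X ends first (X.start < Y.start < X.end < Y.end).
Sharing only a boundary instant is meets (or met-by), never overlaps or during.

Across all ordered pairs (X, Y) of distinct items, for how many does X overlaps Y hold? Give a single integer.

Checking all 182 ordered pairs for relation 'overlaps'; matching pairs in alphabetical order:
(D, S): D overlaps S ✓
(E, F): E overlaps F ✓
(E, H): E overlaps H ✓
(E, N): E overlaps N ✓
(G, D): G overlaps D ✓
(G, K): G overlaps K ✓
(H, L): H overlaps L ✓
(K, D): K overlaps D ✓
(L, D): L overlaps D ✓
(L, G): L overlaps G ✓
(L, K): L overlaps K ✓
(N, H): N overlaps H ✓
(N, L): N overlaps L ✓
(Q, H): Q overlaps H ✓
(Q, L): Q overlaps L ✓
(Q, U): Q overlaps U ✓
(U, G): U overlaps G ✓
(U, K): U overlaps K ✓
(U, L): U overlaps L ✓
(V, H): V overlaps H ✓
(V, N): V overlaps N ✓
(V, U): V overlaps U ✓
(W, Q): W overlaps Q ✓
(W, V): W overlaps V ✓
Count: 24.

24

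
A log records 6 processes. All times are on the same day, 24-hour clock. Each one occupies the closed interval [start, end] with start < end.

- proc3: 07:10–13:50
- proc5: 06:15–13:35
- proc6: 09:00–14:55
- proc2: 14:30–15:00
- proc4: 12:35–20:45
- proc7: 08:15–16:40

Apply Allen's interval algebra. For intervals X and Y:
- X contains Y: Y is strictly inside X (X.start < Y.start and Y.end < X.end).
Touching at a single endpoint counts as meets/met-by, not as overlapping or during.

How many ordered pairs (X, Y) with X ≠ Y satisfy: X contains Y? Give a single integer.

Checking all 30 ordered pairs for relation 'contains'; matching pairs in alphabetical order:
(proc4, proc2): proc4 contains proc2 ✓
(proc7, proc2): proc7 contains proc2 ✓
(proc7, proc6): proc7 contains proc6 ✓
Count: 3.

3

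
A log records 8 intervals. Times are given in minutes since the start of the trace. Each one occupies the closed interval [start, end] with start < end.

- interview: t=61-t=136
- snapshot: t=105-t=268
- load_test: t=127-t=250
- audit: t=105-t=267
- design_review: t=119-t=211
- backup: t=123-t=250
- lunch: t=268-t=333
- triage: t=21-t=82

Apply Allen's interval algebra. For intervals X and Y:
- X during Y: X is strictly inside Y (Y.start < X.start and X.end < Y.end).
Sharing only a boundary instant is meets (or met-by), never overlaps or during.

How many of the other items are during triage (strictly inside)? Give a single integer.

0

Target triage = [t=21, t=82].
audit [t=105, t=267] → after → no.
backup [t=123, t=250] → after → no.
design_review [t=119, t=211] → after → no.
interview [t=61, t=136] → overlapped-by → no.
load_test [t=127, t=250] → after → no.
lunch [t=268, t=333] → after → no.
snapshot [t=105, t=268] → after → no.
Total: 0.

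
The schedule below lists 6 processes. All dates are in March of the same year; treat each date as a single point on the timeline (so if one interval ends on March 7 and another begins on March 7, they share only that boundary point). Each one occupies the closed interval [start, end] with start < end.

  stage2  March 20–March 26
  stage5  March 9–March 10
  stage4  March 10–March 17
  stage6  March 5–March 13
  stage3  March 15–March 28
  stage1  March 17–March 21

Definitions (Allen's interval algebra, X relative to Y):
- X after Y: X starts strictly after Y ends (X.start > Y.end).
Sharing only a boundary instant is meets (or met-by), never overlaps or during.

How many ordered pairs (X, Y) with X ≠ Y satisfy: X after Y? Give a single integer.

Checking all 30 ordered pairs for relation 'after'; matching pairs in alphabetical order:
(stage1, stage5): stage1 after stage5 ✓
(stage1, stage6): stage1 after stage6 ✓
(stage2, stage4): stage2 after stage4 ✓
(stage2, stage5): stage2 after stage5 ✓
(stage2, stage6): stage2 after stage6 ✓
(stage3, stage5): stage3 after stage5 ✓
(stage3, stage6): stage3 after stage6 ✓
Count: 7.

7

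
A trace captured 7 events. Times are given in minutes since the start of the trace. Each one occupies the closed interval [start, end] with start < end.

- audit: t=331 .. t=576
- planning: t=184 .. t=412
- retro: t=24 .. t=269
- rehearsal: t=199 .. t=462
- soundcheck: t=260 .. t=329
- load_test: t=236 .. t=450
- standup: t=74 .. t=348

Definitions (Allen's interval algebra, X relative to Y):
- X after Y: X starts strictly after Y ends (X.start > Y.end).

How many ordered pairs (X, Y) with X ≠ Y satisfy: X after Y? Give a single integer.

2

Checking all 42 ordered pairs for relation 'after'; matching pairs in alphabetical order:
(audit, retro): audit after retro ✓
(audit, soundcheck): audit after soundcheck ✓
Count: 2.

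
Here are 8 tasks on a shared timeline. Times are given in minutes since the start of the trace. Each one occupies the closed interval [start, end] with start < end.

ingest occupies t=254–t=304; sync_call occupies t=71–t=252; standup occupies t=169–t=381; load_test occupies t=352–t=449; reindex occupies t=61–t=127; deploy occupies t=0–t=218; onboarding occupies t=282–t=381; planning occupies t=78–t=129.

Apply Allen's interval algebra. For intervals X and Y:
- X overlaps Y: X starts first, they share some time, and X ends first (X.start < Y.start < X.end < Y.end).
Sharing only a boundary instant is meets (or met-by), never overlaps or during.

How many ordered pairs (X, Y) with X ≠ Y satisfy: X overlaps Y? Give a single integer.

Checking all 56 ordered pairs for relation 'overlaps'; matching pairs in alphabetical order:
(deploy, standup): deploy overlaps standup ✓
(deploy, sync_call): deploy overlaps sync_call ✓
(ingest, onboarding): ingest overlaps onboarding ✓
(onboarding, load_test): onboarding overlaps load_test ✓
(reindex, planning): reindex overlaps planning ✓
(reindex, sync_call): reindex overlaps sync_call ✓
(standup, load_test): standup overlaps load_test ✓
(sync_call, standup): sync_call overlaps standup ✓
Count: 8.

8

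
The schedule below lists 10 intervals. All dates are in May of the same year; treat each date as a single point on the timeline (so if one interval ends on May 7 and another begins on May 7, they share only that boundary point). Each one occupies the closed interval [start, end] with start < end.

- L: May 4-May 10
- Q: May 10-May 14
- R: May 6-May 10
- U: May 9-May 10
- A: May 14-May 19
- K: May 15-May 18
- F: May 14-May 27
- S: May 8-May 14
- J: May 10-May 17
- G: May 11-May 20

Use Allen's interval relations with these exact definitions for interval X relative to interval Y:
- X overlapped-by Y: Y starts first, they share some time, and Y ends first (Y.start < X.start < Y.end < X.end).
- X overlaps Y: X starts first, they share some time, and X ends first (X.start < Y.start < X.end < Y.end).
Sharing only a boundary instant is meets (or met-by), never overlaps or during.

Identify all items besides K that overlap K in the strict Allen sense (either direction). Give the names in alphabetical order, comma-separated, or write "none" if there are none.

J

Target K = [May 15, May 18].
A [May 14, May 19] → contains → no.
F [May 14, May 27] → contains → no.
G [May 11, May 20] → contains → no.
J [May 10, May 17] → overlaps → yes.
L [May 4, May 10] → before → no.
Q [May 10, May 14] → before → no.
R [May 6, May 10] → before → no.
S [May 8, May 14] → before → no.
U [May 9, May 10] → before → no.
Result: J.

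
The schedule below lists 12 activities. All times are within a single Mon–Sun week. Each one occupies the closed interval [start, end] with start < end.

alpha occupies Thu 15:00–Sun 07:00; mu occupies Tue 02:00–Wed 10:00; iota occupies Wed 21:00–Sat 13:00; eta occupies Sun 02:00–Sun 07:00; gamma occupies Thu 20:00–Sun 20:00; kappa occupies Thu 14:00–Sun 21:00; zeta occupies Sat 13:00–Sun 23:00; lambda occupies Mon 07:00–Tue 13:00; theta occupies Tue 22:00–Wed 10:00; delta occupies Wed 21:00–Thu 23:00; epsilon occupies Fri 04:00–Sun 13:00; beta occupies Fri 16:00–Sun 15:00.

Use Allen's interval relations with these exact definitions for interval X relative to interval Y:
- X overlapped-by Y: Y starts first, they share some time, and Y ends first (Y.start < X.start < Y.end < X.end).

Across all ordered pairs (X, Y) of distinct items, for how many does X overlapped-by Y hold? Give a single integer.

18

Checking all 132 ordered pairs for relation 'overlapped-by'; matching pairs in alphabetical order:
(alpha, delta): alpha overlapped-by delta ✓
(alpha, iota): alpha overlapped-by iota ✓
(beta, alpha): beta overlapped-by alpha ✓
(beta, epsilon): beta overlapped-by epsilon ✓
(beta, iota): beta overlapped-by iota ✓
(epsilon, alpha): epsilon overlapped-by alpha ✓
(epsilon, iota): epsilon overlapped-by iota ✓
(gamma, alpha): gamma overlapped-by alpha ✓
(gamma, delta): gamma overlapped-by delta ✓
(gamma, iota): gamma overlapped-by iota ✓
(kappa, delta): kappa overlapped-by delta ✓
(kappa, iota): kappa overlapped-by iota ✓
(mu, lambda): mu overlapped-by lambda ✓
(zeta, alpha): zeta overlapped-by alpha ✓
(zeta, beta): zeta overlapped-by beta ✓
(zeta, epsilon): zeta overlapped-by epsilon ✓
(zeta, gamma): zeta overlapped-by gamma ✓
(zeta, kappa): zeta overlapped-by kappa ✓
Count: 18.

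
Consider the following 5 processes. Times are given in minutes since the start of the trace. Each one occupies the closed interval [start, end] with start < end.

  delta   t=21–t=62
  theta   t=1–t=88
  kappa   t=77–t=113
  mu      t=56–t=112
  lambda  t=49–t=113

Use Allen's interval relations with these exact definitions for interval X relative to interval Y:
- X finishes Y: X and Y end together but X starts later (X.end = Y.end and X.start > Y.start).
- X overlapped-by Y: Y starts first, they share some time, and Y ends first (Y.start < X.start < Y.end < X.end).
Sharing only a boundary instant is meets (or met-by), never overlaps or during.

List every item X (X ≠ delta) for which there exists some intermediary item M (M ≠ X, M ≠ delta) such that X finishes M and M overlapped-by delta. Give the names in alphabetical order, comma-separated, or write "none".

Target delta = [t=21, t=62].
Intermediaries M with M overlapped-by delta: lambda, mu.
Via lambda — items with X finishes lambda: kappa.
Via mu — items with X finishes mu: none.
Union: kappa.

kappa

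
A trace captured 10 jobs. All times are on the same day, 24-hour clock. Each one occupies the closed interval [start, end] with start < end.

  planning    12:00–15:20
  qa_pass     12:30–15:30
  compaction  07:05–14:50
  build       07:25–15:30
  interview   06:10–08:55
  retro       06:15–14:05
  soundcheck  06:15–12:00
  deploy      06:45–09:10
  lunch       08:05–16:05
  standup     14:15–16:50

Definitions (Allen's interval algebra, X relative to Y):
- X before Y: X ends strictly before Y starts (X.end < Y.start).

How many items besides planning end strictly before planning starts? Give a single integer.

2

Target planning = [12:00, 15:20].
build [07:25, 15:30] → contains → no.
compaction [07:05, 14:50] → overlaps → no.
deploy [06:45, 09:10] → before → counts.
interview [06:10, 08:55] → before → counts.
lunch [08:05, 16:05] → contains → no.
qa_pass [12:30, 15:30] → overlapped-by → no.
retro [06:15, 14:05] → overlaps → no.
soundcheck [06:15, 12:00] → meets → no.
standup [14:15, 16:50] → overlapped-by → no.
Total: 2.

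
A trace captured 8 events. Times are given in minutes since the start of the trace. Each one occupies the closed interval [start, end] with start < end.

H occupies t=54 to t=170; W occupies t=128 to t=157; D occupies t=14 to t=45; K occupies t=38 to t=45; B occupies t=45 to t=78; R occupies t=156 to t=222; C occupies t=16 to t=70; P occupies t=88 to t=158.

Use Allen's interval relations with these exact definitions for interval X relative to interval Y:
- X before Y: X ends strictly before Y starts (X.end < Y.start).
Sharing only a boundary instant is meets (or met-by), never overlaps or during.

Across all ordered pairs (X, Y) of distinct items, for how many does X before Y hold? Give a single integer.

14

Checking all 56 ordered pairs for relation 'before'; matching pairs in alphabetical order:
(B, P): B before P ✓
(B, R): B before R ✓
(B, W): B before W ✓
(C, P): C before P ✓
(C, R): C before R ✓
(C, W): C before W ✓
(D, H): D before H ✓
(D, P): D before P ✓
(D, R): D before R ✓
(D, W): D before W ✓
(K, H): K before H ✓
(K, P): K before P ✓
(K, R): K before R ✓
(K, W): K before W ✓
Count: 14.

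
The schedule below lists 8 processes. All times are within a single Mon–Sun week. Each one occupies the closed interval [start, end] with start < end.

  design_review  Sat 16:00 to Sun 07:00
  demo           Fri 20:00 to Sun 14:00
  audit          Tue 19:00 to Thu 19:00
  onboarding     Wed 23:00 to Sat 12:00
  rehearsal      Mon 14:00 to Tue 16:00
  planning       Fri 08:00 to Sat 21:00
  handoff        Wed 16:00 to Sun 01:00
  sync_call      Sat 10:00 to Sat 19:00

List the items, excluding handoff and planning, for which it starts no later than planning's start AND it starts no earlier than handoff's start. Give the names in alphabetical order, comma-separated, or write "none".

onboarding

Conditions: its start is no later than planning's start (X.start <= Fri 08:00) AND its start is no earlier than handoff's start (X.start >= Wed 16:00).
audit: start Tue 19:00 <= Fri 08:00? ✓; start Tue 19:00 >= Wed 16:00? ✗ → no.
demo: start Fri 20:00 <= Fri 08:00? ✗; start Fri 20:00 >= Wed 16:00? ✓ → no.
design_review: start Sat 16:00 <= Fri 08:00? ✗; start Sat 16:00 >= Wed 16:00? ✓ → no.
onboarding: start Wed 23:00 <= Fri 08:00? ✓; start Wed 23:00 >= Wed 16:00? ✓ → yes.
rehearsal: start Mon 14:00 <= Fri 08:00? ✓; start Mon 14:00 >= Wed 16:00? ✗ → no.
sync_call: start Sat 10:00 <= Fri 08:00? ✗; start Sat 10:00 >= Wed 16:00? ✓ → no.
Result: onboarding.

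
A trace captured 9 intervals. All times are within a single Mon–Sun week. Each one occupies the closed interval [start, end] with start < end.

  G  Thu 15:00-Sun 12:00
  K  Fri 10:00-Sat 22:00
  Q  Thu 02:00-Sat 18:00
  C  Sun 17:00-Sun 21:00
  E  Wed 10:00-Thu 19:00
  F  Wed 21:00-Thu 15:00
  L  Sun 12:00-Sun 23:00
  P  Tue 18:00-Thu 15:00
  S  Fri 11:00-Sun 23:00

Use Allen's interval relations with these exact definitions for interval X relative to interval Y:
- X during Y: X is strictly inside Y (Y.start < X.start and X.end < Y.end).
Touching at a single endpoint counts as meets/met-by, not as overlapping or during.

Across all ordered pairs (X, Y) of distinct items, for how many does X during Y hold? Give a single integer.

Checking all 72 ordered pairs for relation 'during'; matching pairs in alphabetical order:
(C, L): C during L ✓
(C, S): C during S ✓
(F, E): F during E ✓
(K, G): K during G ✓
Count: 4.

4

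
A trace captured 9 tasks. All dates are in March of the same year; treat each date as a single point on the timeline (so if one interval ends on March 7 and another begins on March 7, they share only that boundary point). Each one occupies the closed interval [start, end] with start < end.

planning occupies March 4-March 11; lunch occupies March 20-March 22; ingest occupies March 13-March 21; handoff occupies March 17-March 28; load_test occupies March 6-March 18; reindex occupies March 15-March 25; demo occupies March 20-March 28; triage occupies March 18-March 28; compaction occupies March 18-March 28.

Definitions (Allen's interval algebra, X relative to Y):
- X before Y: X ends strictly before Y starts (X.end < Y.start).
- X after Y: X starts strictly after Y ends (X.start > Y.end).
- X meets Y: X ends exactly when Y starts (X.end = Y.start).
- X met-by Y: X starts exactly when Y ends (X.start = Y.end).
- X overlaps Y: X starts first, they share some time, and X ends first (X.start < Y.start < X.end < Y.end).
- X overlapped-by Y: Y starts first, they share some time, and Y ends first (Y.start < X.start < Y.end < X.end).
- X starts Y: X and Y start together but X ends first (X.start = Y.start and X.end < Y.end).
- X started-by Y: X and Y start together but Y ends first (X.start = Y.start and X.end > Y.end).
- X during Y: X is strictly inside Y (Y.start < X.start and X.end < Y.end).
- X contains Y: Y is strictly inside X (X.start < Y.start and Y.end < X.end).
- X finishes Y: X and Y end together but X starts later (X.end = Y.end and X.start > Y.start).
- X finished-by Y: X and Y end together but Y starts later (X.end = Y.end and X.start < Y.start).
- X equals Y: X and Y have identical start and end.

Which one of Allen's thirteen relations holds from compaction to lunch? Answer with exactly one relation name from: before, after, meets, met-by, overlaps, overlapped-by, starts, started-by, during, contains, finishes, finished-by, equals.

compaction = [March 18, March 28]; lunch = [March 20, March 22].
Compare endpoints: compaction.start < lunch.start, compaction.start < lunch.end, compaction.end > lunch.start, compaction.end > lunch.end.
That pattern is 'contains'.

contains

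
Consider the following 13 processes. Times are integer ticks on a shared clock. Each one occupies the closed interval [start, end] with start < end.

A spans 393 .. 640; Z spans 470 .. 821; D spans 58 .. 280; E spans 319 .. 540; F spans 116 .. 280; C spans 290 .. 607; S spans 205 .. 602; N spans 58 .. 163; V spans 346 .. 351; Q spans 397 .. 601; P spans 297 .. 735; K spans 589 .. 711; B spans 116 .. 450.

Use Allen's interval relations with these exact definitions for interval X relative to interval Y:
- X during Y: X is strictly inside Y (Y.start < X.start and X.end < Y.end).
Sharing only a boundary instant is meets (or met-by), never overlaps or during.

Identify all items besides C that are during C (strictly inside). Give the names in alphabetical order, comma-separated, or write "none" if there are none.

Target C = [290, 607].
A [393, 640] → overlapped-by → no.
B [116, 450] → overlaps → no.
D [58, 280] → before → no.
E [319, 540] → during → yes.
F [116, 280] → before → no.
K [589, 711] → overlapped-by → no.
N [58, 163] → before → no.
P [297, 735] → overlapped-by → no.
Q [397, 601] → during → yes.
S [205, 602] → overlaps → no.
V [346, 351] → during → yes.
Z [470, 821] → overlapped-by → no.
Result: E, Q, V.

E, Q, V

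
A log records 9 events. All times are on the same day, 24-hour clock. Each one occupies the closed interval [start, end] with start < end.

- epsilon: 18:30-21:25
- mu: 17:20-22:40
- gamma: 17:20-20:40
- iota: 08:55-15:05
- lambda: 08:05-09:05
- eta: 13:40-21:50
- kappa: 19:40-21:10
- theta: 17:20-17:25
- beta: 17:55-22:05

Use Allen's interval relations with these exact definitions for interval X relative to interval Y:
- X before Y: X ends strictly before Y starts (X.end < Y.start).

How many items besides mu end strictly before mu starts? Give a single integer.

Target mu = [17:20, 22:40].
beta [17:55, 22:05] → during → no.
epsilon [18:30, 21:25] → during → no.
eta [13:40, 21:50] → overlaps → no.
gamma [17:20, 20:40] → starts → no.
iota [08:55, 15:05] → before → counts.
kappa [19:40, 21:10] → during → no.
lambda [08:05, 09:05] → before → counts.
theta [17:20, 17:25] → starts → no.
Total: 2.

2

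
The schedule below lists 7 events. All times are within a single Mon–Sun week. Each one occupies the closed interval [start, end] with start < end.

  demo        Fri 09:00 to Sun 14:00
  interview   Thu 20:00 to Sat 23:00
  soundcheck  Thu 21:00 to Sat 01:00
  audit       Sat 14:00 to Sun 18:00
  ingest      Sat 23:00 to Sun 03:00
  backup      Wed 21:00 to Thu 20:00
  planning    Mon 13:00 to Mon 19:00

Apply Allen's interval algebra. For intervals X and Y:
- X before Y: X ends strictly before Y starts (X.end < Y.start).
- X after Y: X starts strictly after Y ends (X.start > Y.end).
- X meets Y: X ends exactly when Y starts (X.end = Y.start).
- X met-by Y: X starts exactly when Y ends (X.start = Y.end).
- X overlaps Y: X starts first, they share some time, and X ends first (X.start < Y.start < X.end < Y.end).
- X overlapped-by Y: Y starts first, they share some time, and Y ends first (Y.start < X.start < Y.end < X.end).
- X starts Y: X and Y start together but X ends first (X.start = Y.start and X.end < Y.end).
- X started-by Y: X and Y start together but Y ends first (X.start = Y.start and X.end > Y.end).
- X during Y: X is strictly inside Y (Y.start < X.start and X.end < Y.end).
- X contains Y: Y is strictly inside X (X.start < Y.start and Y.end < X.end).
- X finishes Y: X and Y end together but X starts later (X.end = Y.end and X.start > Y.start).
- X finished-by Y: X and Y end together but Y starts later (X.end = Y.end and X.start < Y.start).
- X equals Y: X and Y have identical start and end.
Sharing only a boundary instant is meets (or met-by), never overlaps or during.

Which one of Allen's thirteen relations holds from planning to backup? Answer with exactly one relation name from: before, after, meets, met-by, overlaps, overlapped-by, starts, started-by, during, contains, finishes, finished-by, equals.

planning = [Mon 13:00, Mon 19:00]; backup = [Wed 21:00, Thu 20:00].
Compare endpoints: planning.start < backup.start, planning.start < backup.end, planning.end < backup.start, planning.end < backup.end.
That pattern is 'before'.

before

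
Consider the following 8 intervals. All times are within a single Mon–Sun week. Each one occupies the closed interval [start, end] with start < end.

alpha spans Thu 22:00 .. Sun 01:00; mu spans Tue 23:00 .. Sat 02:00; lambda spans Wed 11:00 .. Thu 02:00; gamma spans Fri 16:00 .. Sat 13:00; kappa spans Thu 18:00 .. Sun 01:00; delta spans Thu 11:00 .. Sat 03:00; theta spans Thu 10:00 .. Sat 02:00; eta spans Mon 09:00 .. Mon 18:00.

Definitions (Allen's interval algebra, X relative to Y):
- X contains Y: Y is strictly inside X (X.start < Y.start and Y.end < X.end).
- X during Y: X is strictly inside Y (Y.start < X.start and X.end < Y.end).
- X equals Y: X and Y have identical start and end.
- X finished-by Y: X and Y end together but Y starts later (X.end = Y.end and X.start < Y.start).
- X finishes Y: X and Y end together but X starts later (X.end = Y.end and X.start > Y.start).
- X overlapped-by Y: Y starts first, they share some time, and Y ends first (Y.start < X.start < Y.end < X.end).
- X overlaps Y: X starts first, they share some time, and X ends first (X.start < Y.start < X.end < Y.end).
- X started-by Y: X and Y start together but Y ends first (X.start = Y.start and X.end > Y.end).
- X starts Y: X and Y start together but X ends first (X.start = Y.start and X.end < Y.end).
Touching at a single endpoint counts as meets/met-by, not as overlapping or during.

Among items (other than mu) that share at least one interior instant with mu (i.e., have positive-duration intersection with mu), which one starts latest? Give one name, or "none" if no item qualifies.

Target mu = [Tue 23:00, Sat 02:00].
alpha [Thu 22:00, Sun 01:00] → overlapped-by → candidate.
delta [Thu 11:00, Sat 03:00] → overlapped-by → candidate.
eta [Mon 09:00, Mon 18:00] → before → excluded.
gamma [Fri 16:00, Sat 13:00] → overlapped-by → candidate.
kappa [Thu 18:00, Sun 01:00] → overlapped-by → candidate.
lambda [Wed 11:00, Thu 02:00] → during → candidate.
theta [Thu 10:00, Sat 02:00] → finishes → candidate.
Among candidates, latest start is Fri 16:00 → gamma.

gamma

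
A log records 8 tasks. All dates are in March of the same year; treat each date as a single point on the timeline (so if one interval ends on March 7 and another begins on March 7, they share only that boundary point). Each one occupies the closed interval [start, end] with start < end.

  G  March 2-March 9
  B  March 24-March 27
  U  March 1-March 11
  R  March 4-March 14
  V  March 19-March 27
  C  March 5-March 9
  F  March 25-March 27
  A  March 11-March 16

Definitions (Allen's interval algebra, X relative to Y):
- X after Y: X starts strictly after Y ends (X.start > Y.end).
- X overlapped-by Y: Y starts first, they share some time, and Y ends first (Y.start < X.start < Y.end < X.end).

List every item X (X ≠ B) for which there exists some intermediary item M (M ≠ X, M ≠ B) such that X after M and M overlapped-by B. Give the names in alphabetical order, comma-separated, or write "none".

none

Target B = [March 24, March 27].
Intermediaries M with M overlapped-by B: none.
Union: none.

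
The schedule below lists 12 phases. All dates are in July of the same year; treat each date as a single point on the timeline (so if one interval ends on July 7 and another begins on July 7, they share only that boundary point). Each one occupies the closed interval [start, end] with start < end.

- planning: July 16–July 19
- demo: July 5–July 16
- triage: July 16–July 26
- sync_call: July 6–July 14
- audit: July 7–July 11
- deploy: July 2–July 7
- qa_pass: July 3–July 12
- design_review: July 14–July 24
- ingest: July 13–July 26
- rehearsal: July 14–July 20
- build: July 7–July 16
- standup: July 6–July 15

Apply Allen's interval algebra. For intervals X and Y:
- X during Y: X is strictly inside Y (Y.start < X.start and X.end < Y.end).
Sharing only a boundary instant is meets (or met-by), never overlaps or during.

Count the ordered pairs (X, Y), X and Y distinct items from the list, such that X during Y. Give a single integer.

Checking all 132 ordered pairs for relation 'during'; matching pairs in alphabetical order:
(audit, demo): audit during demo ✓
(audit, qa_pass): audit during qa_pass ✓
(audit, standup): audit during standup ✓
(audit, sync_call): audit during sync_call ✓
(design_review, ingest): design_review during ingest ✓
(planning, design_review): planning during design_review ✓
(planning, ingest): planning during ingest ✓
(planning, rehearsal): planning during rehearsal ✓
(rehearsal, ingest): rehearsal during ingest ✓
(standup, demo): standup during demo ✓
(sync_call, demo): sync_call during demo ✓
Count: 11.

11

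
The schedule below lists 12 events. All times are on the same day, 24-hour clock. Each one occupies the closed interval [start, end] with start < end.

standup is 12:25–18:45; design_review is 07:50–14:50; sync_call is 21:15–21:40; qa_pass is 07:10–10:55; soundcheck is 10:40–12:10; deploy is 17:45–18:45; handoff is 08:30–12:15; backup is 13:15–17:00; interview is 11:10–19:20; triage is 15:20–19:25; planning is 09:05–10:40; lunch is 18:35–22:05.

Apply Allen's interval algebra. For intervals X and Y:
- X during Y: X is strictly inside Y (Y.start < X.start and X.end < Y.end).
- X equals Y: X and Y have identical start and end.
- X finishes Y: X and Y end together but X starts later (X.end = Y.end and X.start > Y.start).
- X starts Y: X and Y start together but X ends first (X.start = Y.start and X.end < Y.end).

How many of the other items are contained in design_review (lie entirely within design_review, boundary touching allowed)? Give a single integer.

3

Target design_review = [07:50, 14:50].
backup [13:15, 17:00] → overlapped-by → no.
deploy [17:45, 18:45] → after → no.
handoff [08:30, 12:15] → during → counts.
interview [11:10, 19:20] → overlapped-by → no.
lunch [18:35, 22:05] → after → no.
planning [09:05, 10:40] → during → counts.
qa_pass [07:10, 10:55] → overlaps → no.
soundcheck [10:40, 12:10] → during → counts.
standup [12:25, 18:45] → overlapped-by → no.
sync_call [21:15, 21:40] → after → no.
triage [15:20, 19:25] → after → no.
Total: 3.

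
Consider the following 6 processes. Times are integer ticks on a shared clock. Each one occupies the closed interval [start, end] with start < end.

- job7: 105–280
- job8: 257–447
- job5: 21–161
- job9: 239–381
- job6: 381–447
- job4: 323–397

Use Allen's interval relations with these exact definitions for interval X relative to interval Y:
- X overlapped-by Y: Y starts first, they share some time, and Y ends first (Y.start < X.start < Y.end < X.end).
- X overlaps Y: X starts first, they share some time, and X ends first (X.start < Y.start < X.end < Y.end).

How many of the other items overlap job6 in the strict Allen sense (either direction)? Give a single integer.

Target job6 = [381, 447].
job4 [323, 397] → overlaps → counts.
job5 [21, 161] → before → no.
job7 [105, 280] → before → no.
job8 [257, 447] → finished-by → no.
job9 [239, 381] → meets → no.
Total: 1.

1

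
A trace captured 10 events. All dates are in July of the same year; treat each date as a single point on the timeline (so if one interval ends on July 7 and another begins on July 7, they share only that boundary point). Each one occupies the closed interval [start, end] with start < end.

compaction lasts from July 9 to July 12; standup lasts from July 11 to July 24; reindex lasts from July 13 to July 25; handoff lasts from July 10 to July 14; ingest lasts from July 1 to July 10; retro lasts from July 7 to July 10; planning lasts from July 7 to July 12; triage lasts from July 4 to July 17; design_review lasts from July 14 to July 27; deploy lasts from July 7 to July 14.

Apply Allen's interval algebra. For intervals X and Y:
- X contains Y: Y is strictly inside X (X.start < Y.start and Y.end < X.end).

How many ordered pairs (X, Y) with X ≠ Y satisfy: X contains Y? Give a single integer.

Checking all 90 ordered pairs for relation 'contains'; matching pairs in alphabetical order:
(deploy, compaction): deploy contains compaction ✓
(triage, compaction): triage contains compaction ✓
(triage, deploy): triage contains deploy ✓
(triage, handoff): triage contains handoff ✓
(triage, planning): triage contains planning ✓
(triage, retro): triage contains retro ✓
Count: 6.

6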